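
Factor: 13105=5^1*2621^1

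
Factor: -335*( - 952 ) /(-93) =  - 2^3*3^(-1)*5^1 * 7^1*17^1*31^(-1 ) * 67^1=-318920/93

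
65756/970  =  67+383/485 = 67.79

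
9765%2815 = 1320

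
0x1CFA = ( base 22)F74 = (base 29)8nn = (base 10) 7418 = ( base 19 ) 11a8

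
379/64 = 5  +  59/64 = 5.92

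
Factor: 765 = 3^2*5^1*17^1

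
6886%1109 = 232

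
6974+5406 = 12380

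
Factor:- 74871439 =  - 1789^1*41851^1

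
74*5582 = 413068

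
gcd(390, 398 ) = 2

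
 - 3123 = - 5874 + 2751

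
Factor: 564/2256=2^( - 2)  =  1/4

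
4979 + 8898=13877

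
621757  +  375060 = 996817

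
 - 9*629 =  - 5661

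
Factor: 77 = 7^1*11^1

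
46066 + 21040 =67106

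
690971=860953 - 169982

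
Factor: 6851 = 13^1* 17^1*31^1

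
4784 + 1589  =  6373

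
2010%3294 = 2010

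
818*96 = 78528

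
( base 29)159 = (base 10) 995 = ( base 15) 465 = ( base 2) 1111100011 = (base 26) 1c7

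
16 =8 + 8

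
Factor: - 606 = -2^1*3^1*101^1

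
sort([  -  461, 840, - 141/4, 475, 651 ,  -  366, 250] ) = [ - 461 , - 366, - 141/4,250 , 475, 651 , 840 ]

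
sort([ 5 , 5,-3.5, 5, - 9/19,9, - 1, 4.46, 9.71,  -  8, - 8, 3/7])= [ - 8,  -  8, - 3.5, - 1  , - 9/19, 3/7, 4.46, 5,5, 5, 9, 9.71 ]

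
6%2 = 0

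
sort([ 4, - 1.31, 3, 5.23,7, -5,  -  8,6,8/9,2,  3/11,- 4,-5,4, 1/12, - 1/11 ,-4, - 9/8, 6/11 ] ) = [-8, - 5, - 5, - 4,-4, - 1.31, - 9/8,-1/11,1/12,  3/11,6/11,8/9,  2,3,4,  4 , 5.23 , 6,7] 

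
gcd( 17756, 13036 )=4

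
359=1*359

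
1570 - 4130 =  - 2560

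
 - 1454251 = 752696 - 2206947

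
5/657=5/657 = 0.01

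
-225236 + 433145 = 207909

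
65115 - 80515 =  - 15400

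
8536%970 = 776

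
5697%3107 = 2590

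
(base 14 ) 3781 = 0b10010111110101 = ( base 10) 9717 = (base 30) ANR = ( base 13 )4566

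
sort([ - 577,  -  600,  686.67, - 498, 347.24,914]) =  [ - 600,-577, - 498,347.24, 686.67, 914 ] 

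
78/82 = 39/41 = 0.95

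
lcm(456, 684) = 1368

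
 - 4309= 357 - 4666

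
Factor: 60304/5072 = 317^( - 1)*3769^1 = 3769/317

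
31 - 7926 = - 7895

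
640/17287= 640/17287=0.04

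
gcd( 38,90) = 2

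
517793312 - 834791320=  - 316998008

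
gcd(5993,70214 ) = 1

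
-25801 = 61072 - 86873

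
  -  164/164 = -1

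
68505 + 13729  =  82234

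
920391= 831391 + 89000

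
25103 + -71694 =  - 46591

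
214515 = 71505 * 3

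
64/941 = 64/941  =  0.07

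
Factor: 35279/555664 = 2^(-4)*34729^( - 1 )*35279^1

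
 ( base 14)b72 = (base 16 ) 8D0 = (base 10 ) 2256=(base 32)26G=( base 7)6402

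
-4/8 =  - 1/2  =  - 0.50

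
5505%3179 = 2326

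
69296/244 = 284 = 284.00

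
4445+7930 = 12375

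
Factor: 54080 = 2^6*5^1*13^2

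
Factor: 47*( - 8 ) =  - 2^3*47^1=-376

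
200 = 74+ 126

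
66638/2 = 33319 = 33319.00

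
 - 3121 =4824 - 7945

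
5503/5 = 1100  +  3/5 = 1100.60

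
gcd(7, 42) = 7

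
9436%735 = 616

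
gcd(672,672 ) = 672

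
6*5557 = 33342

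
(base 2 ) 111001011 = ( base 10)459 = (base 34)DH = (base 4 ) 13023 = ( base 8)713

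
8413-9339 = -926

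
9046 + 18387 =27433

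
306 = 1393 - 1087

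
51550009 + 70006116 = 121556125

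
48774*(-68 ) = - 3316632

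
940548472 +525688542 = 1466237014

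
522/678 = 87/113 = 0.77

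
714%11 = 10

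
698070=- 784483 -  - 1482553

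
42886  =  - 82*( - 523 ) 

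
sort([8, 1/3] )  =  [1/3, 8 ] 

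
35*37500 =1312500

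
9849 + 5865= 15714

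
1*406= 406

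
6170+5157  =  11327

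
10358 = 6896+3462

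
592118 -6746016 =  - 6153898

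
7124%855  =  284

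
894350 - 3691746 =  - 2797396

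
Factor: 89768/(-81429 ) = -2^3*3^( - 1)*7^2*229^1*27143^( - 1 )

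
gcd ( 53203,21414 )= 83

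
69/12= 5 + 3/4 = 5.75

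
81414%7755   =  3864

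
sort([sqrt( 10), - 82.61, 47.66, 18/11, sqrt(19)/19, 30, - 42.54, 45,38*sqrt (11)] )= [ - 82.61,  -  42.54,sqrt(19) /19,18/11, sqrt( 10 ),30, 45,47.66, 38*sqrt( 11 )]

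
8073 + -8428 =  - 355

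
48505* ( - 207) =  - 10040535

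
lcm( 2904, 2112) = 23232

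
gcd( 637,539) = 49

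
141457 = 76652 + 64805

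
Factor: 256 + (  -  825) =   -  569^1 = - 569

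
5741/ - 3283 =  - 2 + 825/3283 = - 1.75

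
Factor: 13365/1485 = 3^2=9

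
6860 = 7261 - 401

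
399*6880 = 2745120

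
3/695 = 3/695= 0.00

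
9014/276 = 4507/138 = 32.66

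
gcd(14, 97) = 1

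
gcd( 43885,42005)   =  5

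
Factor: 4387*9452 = 2^2 * 17^1 *41^1*107^1*139^1 = 41465924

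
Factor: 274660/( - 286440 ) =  - 443/462 = - 2^(  -  1)*3^ ( - 1)*7^(-1 )*11^(- 1) * 443^1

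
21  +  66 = 87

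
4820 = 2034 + 2786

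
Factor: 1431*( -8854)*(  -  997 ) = 2^1*3^3 *19^1*53^1*233^1*997^1  =  12632063778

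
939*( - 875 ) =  -821625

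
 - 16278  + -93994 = - 110272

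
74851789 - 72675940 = 2175849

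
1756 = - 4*(- 439 )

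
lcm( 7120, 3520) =313280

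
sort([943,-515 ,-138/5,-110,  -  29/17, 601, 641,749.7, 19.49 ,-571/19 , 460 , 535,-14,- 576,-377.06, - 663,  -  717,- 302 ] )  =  [ - 717, - 663 ,  -  576,-515, - 377.06,  -  302 ,-110,-571/19,-138/5,- 14 , - 29/17, 19.49, 460, 535,601, 641, 749.7,  943]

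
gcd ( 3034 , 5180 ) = 74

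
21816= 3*7272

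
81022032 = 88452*916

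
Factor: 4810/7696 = 2^( - 3 )*5^1= 5/8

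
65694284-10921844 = 54772440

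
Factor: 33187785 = 3^1 * 5^1*2212519^1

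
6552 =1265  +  5287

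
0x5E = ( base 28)3a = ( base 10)94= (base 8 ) 136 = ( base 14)6a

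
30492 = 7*4356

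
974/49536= 487/24768 = 0.02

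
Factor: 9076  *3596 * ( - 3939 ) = - 128558308944 = - 2^4*3^1*13^1 * 29^1*31^1*101^1 * 2269^1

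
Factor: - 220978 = - 2^1 * 313^1 * 353^1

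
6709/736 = 9 + 85/736 = 9.12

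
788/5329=788/5329 = 0.15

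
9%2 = 1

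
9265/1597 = 5 + 1280/1597 = 5.80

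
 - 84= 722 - 806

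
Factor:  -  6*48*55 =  - 2^5*3^2*5^1*11^1= - 15840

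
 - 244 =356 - 600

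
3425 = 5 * 685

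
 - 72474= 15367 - 87841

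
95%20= 15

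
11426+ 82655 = 94081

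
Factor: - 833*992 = - 2^5*7^2* 17^1*31^1 = -826336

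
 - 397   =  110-507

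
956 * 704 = 673024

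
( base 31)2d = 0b1001011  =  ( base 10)75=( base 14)55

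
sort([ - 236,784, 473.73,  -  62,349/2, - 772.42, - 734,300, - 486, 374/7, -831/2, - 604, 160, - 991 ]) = [ - 991, - 772.42,-734, - 604, - 486,-831/2, - 236 ,-62, 374/7,160, 349/2, 300,  473.73,  784 ] 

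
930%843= 87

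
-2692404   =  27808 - 2720212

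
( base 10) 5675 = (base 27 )7l5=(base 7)22355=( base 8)13053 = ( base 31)5S2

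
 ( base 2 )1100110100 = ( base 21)1i1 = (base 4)30310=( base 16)334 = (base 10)820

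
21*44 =924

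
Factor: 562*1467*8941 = 7371443214 = 2^1*3^2 *163^1*281^1*8941^1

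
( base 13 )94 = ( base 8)171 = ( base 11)100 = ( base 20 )61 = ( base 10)121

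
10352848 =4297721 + 6055127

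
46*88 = 4048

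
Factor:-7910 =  - 2^1*5^1*7^1*113^1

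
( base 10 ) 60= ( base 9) 66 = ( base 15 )40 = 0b111100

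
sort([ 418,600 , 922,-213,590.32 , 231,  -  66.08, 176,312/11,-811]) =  [ - 811,-213, - 66.08,312/11 , 176 , 231,418,590.32,600, 922]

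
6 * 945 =5670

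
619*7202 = 4458038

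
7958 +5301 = 13259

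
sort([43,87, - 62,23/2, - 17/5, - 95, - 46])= [ - 95,  -  62, - 46, - 17/5, 23/2, 43,87 ]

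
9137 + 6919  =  16056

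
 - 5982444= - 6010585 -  - 28141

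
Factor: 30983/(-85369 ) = -30983^1*85369^ ( - 1 ) 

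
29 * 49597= 1438313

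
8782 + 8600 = 17382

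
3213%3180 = 33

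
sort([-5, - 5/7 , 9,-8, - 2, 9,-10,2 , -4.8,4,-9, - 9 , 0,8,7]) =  [ - 10 ,-9,  -  9, - 8 ,-5,-4.8,  -  2, - 5/7, 0, 2,4,7,8,9 , 9]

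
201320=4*50330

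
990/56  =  495/28 = 17.68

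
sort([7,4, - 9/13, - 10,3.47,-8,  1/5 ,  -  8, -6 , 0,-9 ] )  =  [-10, - 9,-8,-8, - 6, - 9/13, 0,1/5,3.47,4,7 ] 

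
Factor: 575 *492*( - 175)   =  -2^2*3^1 *5^4 *7^1* 23^1*41^1=- 49507500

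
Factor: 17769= 3^1 * 5923^1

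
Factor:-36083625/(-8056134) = 12027875/2685378 = 2^(  -  1 ) * 3^ (-1 ) * 5^3*73^(-1 ) *6131^(- 1)*96223^1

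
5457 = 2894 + 2563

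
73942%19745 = 14707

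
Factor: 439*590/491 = 259010/491 = 2^1*5^1*59^1*439^1  *  491^(  -  1) 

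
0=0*898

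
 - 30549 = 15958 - 46507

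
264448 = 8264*32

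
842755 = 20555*41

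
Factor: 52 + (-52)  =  0^1 = 0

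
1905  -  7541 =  - 5636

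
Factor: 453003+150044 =603047^1 = 603047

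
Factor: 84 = 2^2*3^1*7^1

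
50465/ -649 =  - 50465/649 = - 77.76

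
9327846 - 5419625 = 3908221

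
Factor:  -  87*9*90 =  - 2^1*3^5*5^1 *29^1 = -70470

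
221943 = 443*501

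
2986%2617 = 369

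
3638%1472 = 694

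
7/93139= 7/93139= 0.00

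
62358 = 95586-33228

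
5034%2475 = 84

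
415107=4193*99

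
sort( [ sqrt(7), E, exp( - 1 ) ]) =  [ exp (-1), sqrt( 7),E]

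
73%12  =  1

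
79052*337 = 26640524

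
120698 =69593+51105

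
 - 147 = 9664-9811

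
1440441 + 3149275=4589716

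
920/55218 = 460/27609 = 0.02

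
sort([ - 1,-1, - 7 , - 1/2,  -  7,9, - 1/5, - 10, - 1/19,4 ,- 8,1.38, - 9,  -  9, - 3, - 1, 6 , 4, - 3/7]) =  [ - 10, - 9, - 9,  -  8, - 7, - 7 ,-3, - 1,-1, - 1, - 1/2, - 3/7,-1/5, - 1/19,1.38,4 , 4, 6, 9] 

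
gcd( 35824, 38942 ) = 2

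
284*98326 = 27924584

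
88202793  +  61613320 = 149816113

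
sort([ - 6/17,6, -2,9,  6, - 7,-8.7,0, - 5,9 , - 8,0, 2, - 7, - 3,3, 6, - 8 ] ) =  [-8.7, - 8,  -  8, - 7, - 7, - 5, - 3,-2, - 6/17,0,0,2  ,  3, 6 , 6, 6, 9, 9] 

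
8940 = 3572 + 5368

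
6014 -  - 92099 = 98113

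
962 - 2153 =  - 1191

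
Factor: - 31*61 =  - 31^1*61^1 = -1891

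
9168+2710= 11878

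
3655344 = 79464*46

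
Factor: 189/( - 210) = -9/10 = -2^( - 1 )*3^2*5^( - 1) 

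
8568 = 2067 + 6501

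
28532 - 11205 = 17327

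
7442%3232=978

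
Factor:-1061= - 1061^1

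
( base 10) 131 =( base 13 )A1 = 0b10000011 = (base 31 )47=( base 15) 8b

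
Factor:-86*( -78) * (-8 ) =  - 53664 =-2^5*3^1*13^1 * 43^1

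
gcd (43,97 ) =1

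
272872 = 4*68218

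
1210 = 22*55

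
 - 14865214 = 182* ( - 81677)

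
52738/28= 1883+1/2 = 1883.50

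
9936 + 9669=19605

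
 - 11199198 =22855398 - 34054596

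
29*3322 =96338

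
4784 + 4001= 8785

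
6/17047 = 6/17047  =  0.00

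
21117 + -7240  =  13877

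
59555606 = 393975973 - 334420367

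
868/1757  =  124/251 =0.49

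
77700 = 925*84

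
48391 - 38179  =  10212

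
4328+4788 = 9116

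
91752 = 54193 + 37559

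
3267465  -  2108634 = 1158831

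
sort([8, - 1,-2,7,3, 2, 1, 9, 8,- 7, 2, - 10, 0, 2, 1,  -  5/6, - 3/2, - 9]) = [ - 10,  -  9, - 7,- 2 , - 3/2,-1, - 5/6, 0, 1, 1,2, 2,  2 , 3, 7,  8,8, 9] 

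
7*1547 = 10829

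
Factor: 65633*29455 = 1933220015 = 5^1*43^1*137^1 *65633^1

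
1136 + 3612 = 4748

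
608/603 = 1+5/603 = 1.01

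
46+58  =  104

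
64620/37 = 1746 + 18/37=1746.49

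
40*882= 35280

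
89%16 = 9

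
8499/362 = 23 + 173/362 = 23.48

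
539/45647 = 77/6521 = 0.01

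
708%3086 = 708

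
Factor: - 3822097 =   -  19^1 * 201163^1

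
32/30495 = 32/30495 = 0.00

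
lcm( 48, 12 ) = 48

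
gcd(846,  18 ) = 18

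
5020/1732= 2 + 389/433 = 2.90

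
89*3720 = 331080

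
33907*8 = 271256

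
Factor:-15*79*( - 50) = 59250 = 2^1*3^1*5^3*79^1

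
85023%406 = 169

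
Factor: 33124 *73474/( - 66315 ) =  - 2^3*3^( - 1 )*5^ (-1)*7^2*13^2 * 17^1*2161^1*4421^( - 1 ) = - 2433752776/66315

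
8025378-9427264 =-1401886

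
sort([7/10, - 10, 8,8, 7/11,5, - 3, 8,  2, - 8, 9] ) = [ - 10,-8, - 3, 7/11, 7/10,  2,5, 8,8,8,9] 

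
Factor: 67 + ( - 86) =-19 = -19^1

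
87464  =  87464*1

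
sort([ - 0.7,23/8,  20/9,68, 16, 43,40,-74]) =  [ - 74 ,-0.7, 20/9, 23/8,16,40, 43, 68] 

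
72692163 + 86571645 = 159263808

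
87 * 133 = 11571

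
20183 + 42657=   62840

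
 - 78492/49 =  - 78492/49=   - 1601.88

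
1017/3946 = 1017/3946 = 0.26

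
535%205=125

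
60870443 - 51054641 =9815802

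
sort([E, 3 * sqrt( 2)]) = [ E,3* sqrt(2 )]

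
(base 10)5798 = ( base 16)16a6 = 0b1011010100110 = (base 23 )AM2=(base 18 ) HG2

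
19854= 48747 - 28893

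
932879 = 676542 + 256337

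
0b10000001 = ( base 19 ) 6f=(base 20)69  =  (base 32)41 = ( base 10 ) 129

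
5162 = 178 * 29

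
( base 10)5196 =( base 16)144c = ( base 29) 655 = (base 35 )48G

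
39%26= 13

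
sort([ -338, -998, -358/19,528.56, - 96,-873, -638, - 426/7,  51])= [ - 998,-873, - 638 , - 338,-96, - 426/7,-358/19,51,528.56] 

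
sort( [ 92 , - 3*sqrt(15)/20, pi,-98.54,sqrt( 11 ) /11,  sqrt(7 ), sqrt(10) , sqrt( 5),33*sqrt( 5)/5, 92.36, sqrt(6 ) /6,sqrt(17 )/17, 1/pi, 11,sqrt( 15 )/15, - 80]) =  [ - 98.54,- 80 , - 3*sqrt( 15 )/20,sqrt(17)/17,sqrt( 15)/15, sqrt( 11)/11,  1/pi, sqrt(6)/6 , sqrt( 5) , sqrt( 7), pi,  sqrt( 10), 11, 33*sqrt( 5)/5, 92, 92.36] 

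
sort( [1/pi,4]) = [ 1/pi,4] 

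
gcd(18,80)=2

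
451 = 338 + 113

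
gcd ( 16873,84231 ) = 1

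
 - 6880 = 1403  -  8283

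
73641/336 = 219 + 19/112  =  219.17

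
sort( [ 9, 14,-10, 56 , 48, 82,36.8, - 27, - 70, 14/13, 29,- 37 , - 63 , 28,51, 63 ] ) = [ - 70,-63, - 37, - 27,  -  10, 14/13, 9, 14, 28, 29,36.8, 48,51,56 , 63,82]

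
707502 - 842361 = - 134859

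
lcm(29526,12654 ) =88578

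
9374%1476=518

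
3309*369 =1221021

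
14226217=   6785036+7441181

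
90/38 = 2 + 7/19 = 2.37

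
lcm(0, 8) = 0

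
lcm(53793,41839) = 376551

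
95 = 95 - 0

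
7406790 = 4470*1657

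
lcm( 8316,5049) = 141372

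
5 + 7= 12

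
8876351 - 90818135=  - 81941784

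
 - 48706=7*( - 6958)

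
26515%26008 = 507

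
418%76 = 38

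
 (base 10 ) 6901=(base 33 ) 6b4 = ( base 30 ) 7k1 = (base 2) 1101011110101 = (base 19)1024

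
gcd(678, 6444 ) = 6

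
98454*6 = 590724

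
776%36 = 20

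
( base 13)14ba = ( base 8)5722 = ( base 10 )3026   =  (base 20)7b6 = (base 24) 562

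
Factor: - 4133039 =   -  47^2*1871^1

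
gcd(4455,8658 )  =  9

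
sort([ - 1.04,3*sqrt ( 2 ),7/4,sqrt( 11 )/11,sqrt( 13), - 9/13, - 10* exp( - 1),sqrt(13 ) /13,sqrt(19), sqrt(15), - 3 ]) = [ - 10 * exp( - 1), - 3, - 1.04, - 9/13,sqrt(13 )/13, sqrt( 11)/11,7/4,sqrt(13),sqrt ( 15),3*sqrt(2),sqrt( 19 ) ]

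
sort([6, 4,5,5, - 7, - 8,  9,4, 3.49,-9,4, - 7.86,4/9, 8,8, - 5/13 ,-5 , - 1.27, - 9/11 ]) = [ - 9, - 8,-7.86, - 7 , - 5 , - 1.27,  -  9/11, - 5/13,4/9, 3.49,4,4,4 , 5, 5,6,8, 8,9]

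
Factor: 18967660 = 2^2*5^1*31^1*30593^1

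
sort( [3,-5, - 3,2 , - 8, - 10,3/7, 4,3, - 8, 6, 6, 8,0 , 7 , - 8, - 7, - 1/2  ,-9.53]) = [-10, - 9.53,-8  , - 8, - 8, - 7,  -  5, - 3 , - 1/2,0 , 3/7 , 2,  3,3,4,6  ,  6, 7,  8 ] 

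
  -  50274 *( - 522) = 26243028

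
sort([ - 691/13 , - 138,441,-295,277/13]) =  [  -  295,-138 ,-691/13,277/13, 441]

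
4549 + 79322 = 83871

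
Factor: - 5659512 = - 2^3*3^1*235813^1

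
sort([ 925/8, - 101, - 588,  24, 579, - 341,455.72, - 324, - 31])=[ - 588, - 341, - 324 , - 101,-31,24,925/8,455.72 , 579 ]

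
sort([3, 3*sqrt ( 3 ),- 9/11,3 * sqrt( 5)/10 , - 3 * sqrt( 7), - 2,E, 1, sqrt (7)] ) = [ - 3*  sqrt( 7), - 2,  -  9/11,3 * sqrt( 5)/10,1,sqrt ( 7 ),E,  3 , 3 * sqrt( 3)]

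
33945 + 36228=70173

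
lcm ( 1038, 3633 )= 7266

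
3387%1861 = 1526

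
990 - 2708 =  - 1718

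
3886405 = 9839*395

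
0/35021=0= 0.00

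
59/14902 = 59/14902 = 0.00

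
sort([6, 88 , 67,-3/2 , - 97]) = [ - 97,-3/2, 6,67, 88]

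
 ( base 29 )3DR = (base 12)183B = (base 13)1442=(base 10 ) 2927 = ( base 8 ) 5557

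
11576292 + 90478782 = 102055074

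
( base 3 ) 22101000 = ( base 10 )6102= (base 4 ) 1133112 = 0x17d6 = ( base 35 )4yc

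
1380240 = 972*1420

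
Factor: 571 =571^1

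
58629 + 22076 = 80705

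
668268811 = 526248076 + 142020735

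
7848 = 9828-1980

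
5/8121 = 5/8121=0.00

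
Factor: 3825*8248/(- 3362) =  - 15774300/1681 = - 2^2*3^2*5^2 *17^1*41^(  -  2) * 1031^1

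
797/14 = 797/14 =56.93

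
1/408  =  1/408=0.00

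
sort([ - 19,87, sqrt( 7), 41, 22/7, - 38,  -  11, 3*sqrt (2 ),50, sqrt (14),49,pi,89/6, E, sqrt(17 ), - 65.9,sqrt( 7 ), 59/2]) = [ -65.9, - 38, - 19, - 11,  sqrt( 7) , sqrt(7) , E, pi,22/7, sqrt( 14 )  ,  sqrt( 17), 3*sqrt ( 2 ),89/6 , 59/2,41, 49,50, 87]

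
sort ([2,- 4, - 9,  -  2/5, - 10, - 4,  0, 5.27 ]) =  [ - 10,-9,-4, - 4, - 2/5,0, 2,5.27]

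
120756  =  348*347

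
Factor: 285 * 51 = 14535 = 3^2*5^1*17^1*19^1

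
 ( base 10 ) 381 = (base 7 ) 1053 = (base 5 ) 3011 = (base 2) 101111101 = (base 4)11331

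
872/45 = 19 + 17/45 = 19.38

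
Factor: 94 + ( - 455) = -361 = -19^2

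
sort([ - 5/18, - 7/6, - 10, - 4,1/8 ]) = [-10, - 4, - 7/6, - 5/18, 1/8]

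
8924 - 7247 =1677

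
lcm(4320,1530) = 73440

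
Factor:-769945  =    -  5^1*11^1  *  13999^1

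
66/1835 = 66/1835 = 0.04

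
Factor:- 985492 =  -  2^2*19^1*12967^1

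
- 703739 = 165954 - 869693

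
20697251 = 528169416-507472165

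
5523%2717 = 89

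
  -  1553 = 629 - 2182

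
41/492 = 1/12  =  0.08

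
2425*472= 1144600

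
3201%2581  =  620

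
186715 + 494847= 681562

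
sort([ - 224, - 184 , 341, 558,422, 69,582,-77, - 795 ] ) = [ - 795,  -  224, - 184, - 77, 69,341, 422,558,582] 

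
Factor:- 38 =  - 2^1*19^1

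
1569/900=523/300 = 1.74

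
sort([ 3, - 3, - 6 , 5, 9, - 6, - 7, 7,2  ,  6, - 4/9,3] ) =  [ - 7, -6, - 6, - 3 , - 4/9,  2, 3,  3,5 , 6,7,  9]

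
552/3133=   552/3133 = 0.18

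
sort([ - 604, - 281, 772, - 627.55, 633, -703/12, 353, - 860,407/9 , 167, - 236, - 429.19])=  [ - 860,  -  627.55, - 604, - 429.19, - 281,  -  236, - 703/12, 407/9, 167,353,633, 772]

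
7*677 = 4739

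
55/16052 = 55/16052 = 0.00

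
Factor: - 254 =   -  2^1*127^1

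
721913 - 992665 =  - 270752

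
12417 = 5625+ 6792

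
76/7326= 38/3663 = 0.01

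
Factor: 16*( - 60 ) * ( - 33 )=31680 = 2^6*3^2*5^1*11^1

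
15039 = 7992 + 7047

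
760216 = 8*95027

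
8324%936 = 836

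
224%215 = 9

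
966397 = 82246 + 884151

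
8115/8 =8115/8 = 1014.38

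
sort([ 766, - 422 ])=[-422, 766]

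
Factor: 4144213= 229^1*18097^1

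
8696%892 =668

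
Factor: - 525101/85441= -43^( - 1) * 1987^( - 1) * 525101^1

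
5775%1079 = 380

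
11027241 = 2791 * 3951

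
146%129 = 17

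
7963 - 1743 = 6220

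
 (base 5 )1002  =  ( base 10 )127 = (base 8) 177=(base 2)1111111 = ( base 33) 3s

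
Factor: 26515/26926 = 2^( - 1) *5^1*5303^1*13463^( -1)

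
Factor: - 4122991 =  - 1087^1 * 3793^1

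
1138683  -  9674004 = -8535321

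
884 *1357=1199588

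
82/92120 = 41/46060 = 0.00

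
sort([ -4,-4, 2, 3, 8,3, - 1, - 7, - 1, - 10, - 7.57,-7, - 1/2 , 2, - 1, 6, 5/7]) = [-10, - 7.57,-7,-7, - 4,-4 , - 1, - 1, - 1, -1/2, 5/7, 2,2,3,3,6, 8]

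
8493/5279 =1 + 3214/5279 = 1.61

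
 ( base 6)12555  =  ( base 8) 3627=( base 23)3FB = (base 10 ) 1943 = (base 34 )1n5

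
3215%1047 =74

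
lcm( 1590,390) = 20670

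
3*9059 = 27177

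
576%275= 26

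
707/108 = 6 + 59/108 = 6.55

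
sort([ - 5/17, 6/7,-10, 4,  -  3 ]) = [ - 10 , - 3, -5/17, 6/7,4] 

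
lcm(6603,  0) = 0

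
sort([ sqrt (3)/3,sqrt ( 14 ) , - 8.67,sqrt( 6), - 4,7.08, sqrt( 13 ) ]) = [ - 8.67, - 4, sqrt( 3)/3, sqrt( 6) , sqrt( 13), sqrt( 14 ),7.08] 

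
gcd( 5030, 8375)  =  5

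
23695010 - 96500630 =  - 72805620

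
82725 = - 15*( - 5515 ) 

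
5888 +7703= 13591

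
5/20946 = 5/20946  =  0.00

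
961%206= 137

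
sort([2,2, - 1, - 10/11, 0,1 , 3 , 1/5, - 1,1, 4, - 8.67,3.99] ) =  [ - 8.67, - 1, - 1, - 10/11, 0 , 1/5,1,  1, 2,2 , 3, 3.99 , 4]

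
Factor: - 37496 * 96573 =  - 3621101208 = -2^3*3^1*43^1*109^1*32191^1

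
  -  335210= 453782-788992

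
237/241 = 237/241= 0.98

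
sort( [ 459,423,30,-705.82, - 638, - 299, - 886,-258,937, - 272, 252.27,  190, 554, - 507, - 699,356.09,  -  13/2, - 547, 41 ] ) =[ - 886, - 705.82, - 699, - 638, - 547, - 507, - 299 , - 272,-258, - 13/2,30,41,190,252.27,  356.09,423,459,554, 937] 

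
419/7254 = 419/7254=0.06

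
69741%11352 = 1629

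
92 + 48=140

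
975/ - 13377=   -  1+318/343 =- 0.07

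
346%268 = 78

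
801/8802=89/978 = 0.09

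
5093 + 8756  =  13849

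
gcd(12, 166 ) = 2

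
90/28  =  45/14= 3.21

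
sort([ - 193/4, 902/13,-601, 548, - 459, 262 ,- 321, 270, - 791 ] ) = [ - 791,-601, - 459, - 321, - 193/4,902/13, 262, 270, 548 ] 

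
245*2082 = 510090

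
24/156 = 2/13 = 0.15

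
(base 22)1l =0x2B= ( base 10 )43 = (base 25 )1i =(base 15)2d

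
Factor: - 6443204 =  - 2^2*17^1 * 19^1*4987^1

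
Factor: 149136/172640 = 717/830 = 2^(-1 )*3^1*5^ (-1)*83^( - 1)*239^1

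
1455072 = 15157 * 96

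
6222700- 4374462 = 1848238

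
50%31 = 19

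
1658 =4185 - 2527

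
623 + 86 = 709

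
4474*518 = 2317532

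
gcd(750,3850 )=50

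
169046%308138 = 169046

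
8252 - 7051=1201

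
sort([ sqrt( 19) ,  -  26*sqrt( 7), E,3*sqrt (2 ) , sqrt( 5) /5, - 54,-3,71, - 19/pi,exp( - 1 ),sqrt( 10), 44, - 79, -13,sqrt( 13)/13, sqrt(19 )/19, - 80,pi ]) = [ - 80,-79, - 26*sqrt( 7), - 54,-13,-19/pi,- 3,sqrt( 19 ) /19,sqrt( 13)/13, exp( - 1 ),sqrt( 5) /5 , E,pi, sqrt(10),3*sqrt( 2 ),sqrt ( 19) , 44,  71 ]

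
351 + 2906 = 3257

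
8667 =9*963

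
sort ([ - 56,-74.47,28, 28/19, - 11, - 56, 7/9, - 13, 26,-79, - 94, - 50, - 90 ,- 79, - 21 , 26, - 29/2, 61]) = [ - 94,  -  90,-79, - 79, - 74.47,-56, - 56, - 50,  -  21,  -  29/2,- 13, - 11 , 7/9,28/19, 26,26,28, 61]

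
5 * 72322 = 361610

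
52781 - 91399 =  - 38618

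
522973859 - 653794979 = -130821120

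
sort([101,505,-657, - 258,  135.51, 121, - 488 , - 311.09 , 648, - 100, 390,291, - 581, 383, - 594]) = [ - 657,-594, - 581, - 488, - 311.09, - 258,  -  100, 101,121,135.51, 291,  383, 390, 505,648] 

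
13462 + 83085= 96547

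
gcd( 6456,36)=12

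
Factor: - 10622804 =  - 2^2*2655701^1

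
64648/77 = 64648/77 =839.58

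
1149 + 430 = 1579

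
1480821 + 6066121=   7546942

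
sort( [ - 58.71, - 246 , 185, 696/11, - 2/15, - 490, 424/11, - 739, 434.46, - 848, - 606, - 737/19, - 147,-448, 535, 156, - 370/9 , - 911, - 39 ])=[ -911,  -  848, - 739, - 606, - 490, - 448, - 246, - 147, - 58.71, - 370/9, - 39, - 737/19, - 2/15,424/11,  696/11,156, 185, 434.46,535 ]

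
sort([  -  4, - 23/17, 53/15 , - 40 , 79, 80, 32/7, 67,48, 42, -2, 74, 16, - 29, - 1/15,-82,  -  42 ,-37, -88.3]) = [ - 88.3,-82,-42, - 40, - 37, - 29, - 4, - 2, - 23/17, - 1/15, 53/15, 32/7, 16,42 , 48, 67, 74,79, 80]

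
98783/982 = 98783/982 = 100.59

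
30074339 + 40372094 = 70446433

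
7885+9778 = 17663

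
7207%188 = 63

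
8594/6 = 4297/3 = 1432.33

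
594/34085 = 594/34085 = 0.02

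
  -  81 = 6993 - 7074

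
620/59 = 620/59 = 10.51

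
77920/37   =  2105 + 35/37 = 2105.95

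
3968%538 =202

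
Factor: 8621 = 37^1*233^1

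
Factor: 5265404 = 2^2*503^1*2617^1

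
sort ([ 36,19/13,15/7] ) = [19/13, 15/7, 36] 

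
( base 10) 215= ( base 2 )11010111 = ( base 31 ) 6t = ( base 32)6N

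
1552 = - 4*( - 388)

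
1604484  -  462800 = 1141684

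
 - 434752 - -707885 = 273133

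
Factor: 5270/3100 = 2^( - 1)*5^( - 1)*17^1 = 17/10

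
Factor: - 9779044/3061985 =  -2^2 * 5^( - 1 )*11^1 * 73^(-1 ) * 109^1 * 2039^1*8389^( - 1 )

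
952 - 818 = 134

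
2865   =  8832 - 5967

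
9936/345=28 + 4/5 = 28.80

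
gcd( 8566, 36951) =1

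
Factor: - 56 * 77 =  - 4312=- 2^3*7^2 * 11^1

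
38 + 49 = 87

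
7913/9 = 7913/9  =  879.22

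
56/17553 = 56/17553 = 0.00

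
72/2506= 36/1253 = 0.03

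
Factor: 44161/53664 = 2^( - 5 )*3^( - 1) * 79^1 = 79/96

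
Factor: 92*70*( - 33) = -212520=-  2^3 *3^1*5^1*7^1*11^1*23^1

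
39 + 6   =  45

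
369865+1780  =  371645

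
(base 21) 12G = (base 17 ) 1c6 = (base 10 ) 499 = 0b111110011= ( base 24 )kj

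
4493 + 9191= 13684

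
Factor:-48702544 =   -  2^4*11^1*167^1 *1657^1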